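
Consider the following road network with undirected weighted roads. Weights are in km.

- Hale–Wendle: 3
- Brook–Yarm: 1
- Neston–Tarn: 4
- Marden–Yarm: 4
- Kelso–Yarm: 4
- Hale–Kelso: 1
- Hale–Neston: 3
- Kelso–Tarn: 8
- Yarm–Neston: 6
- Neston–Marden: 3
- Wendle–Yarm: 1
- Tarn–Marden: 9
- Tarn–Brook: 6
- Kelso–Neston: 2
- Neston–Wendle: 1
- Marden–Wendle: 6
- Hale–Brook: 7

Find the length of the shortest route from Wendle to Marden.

Compare a few routes:
Wendle - Yarm - Marden: 1+4 = 5
Wendle - Neston - Marden: 1+3 = 4
Cheapest is Wendle - Neston - Marden at 4 km.

4 km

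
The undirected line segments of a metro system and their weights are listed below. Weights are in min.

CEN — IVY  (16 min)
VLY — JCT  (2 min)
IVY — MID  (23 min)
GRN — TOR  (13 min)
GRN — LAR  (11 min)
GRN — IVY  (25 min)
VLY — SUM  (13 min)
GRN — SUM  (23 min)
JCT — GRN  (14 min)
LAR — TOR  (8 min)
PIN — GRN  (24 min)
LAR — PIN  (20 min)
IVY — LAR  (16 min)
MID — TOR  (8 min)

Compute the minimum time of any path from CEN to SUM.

Compare a few routes:
CEN–IVY–LAR–GRN–JCT–VLY–SUM: 16+16+11+14+2+13 = 72
CEN–IVY–LAR–GRN–SUM: 16+16+11+23 = 66
CEN–IVY–GRN–SUM: 16+25+23 = 64
CEN–IVY–GRN–JCT–VLY–SUM: 16+25+14+2+13 = 70
The minimum is 64 min via CEN–IVY–GRN–SUM.

64 min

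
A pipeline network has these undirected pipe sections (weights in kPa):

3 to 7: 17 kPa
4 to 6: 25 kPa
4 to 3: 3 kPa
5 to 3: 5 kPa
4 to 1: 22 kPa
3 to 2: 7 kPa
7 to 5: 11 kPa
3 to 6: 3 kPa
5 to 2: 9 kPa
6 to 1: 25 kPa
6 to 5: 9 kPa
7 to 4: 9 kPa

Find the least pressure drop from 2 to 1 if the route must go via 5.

Shortest 2→5: 2 → 5 = 9
Best 5 to 1: 5 → 3 → 4 → 1 costing 30
Total via 5: 9 + 30 = 39 kPa.

39 kPa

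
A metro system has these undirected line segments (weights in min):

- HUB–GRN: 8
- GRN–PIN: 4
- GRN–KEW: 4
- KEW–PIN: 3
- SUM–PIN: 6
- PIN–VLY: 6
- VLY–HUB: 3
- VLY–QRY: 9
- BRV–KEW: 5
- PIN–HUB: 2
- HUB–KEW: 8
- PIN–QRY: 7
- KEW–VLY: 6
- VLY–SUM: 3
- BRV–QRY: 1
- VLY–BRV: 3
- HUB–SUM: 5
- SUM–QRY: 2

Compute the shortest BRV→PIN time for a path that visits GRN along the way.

13 min

Shortest BRV→GRN: BRV → KEW → GRN = 9
Best GRN to PIN: GRN → PIN costing 4
Total via GRN: 9 + 4 = 13 min.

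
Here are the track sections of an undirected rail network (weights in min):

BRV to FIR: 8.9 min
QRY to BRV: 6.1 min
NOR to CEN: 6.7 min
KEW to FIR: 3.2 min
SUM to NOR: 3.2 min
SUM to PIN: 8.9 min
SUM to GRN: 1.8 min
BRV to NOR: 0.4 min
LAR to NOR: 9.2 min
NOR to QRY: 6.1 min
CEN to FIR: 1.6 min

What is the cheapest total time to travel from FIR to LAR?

Enumerating some paths:
FIR - CEN - NOR - LAR: 1.6+6.7+9.2 = 17.5
FIR - BRV - NOR - LAR: 8.9+0.4+9.2 = 18.5
Cheapest is FIR - CEN - NOR - LAR at 17.5 min.

17.5 min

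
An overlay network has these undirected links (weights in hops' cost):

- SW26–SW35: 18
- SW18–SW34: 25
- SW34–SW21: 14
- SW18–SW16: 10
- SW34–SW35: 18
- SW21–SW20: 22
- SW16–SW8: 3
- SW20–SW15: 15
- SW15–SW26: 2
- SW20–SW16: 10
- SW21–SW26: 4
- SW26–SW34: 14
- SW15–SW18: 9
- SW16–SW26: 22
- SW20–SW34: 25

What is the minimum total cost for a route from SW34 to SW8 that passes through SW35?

Best SW34 to SW35: SW34 → SW35 costing 18
Shortest SW35→SW8: SW35 → SW26 → SW15 → SW18 → SW16 → SW8 = 42
Total via SW35: 18 + 42 = 60 hops' cost.

60 hops' cost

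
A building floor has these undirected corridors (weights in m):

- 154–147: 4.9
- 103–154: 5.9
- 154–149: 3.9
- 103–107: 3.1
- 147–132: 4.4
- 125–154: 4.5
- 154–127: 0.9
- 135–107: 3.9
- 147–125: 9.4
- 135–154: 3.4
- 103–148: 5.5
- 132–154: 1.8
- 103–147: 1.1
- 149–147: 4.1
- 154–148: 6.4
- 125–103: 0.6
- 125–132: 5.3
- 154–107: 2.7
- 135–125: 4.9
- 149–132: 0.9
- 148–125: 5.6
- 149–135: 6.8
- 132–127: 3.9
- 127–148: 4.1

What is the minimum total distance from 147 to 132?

Compare a few routes:
147–149–132: 4.1+0.9 = 5
147–132: 4.4 = 4.4
147–154–132: 4.9+1.8 = 6.7
Cheapest is 147–132 at 4.4 m.

4.4 m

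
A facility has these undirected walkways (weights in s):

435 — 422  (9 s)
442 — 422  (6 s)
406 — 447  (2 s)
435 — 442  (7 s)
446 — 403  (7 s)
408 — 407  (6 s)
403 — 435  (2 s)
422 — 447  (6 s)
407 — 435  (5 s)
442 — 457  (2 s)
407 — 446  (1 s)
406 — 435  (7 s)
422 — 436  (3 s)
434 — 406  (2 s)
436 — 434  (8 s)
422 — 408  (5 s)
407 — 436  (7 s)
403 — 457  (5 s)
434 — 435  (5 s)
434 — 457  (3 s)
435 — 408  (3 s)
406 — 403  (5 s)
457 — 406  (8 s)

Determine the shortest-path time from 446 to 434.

11 s

Candidate routes:
446–403–435–434: 7+2+5 = 14
446–403–406–434: 7+5+2 = 14
446–407–435–434: 1+5+5 = 11
446–403–457–434: 7+5+3 = 15
The minimum is 11 s via 446–407–435–434.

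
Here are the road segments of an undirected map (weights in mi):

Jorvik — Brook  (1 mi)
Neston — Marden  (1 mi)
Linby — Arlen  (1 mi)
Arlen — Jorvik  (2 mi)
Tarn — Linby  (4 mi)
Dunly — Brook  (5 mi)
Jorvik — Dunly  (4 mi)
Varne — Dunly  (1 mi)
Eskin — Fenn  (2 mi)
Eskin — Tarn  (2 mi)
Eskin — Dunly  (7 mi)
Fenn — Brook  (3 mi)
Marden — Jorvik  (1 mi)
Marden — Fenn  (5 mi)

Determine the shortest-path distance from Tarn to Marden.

8 mi

Candidate routes:
Tarn–Eskin–Fenn–Brook–Jorvik–Marden: 2+2+3+1+1 = 9
Tarn–Linby–Arlen–Jorvik–Marden: 4+1+2+1 = 8
Tarn–Eskin–Dunly–Jorvik–Marden: 2+7+4+1 = 14
Tarn–Eskin–Fenn–Marden: 2+2+5 = 9
Cheapest is Tarn–Linby–Arlen–Jorvik–Marden at 8 mi.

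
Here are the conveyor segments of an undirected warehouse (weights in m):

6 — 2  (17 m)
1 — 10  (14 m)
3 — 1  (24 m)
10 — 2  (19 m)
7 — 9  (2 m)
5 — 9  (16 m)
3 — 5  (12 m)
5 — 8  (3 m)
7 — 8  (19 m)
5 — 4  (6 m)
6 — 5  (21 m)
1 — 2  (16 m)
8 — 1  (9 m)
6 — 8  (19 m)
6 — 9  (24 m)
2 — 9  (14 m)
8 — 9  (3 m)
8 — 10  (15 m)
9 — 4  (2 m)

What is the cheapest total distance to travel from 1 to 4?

Candidate routes:
1–8–9–4: 9+3+2 = 14
1–8–7–9–4: 9+19+2+2 = 32
1–8–5–9–4: 9+3+16+2 = 30
1–8–5–4: 9+3+6 = 18
The minimum is 14 m via 1–8–9–4.

14 m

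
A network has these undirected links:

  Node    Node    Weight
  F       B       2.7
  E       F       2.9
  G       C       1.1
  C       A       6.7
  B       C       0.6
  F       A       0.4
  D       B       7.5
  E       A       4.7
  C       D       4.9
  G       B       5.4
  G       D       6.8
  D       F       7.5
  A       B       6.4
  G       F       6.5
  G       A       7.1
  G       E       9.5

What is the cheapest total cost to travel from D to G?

6

Compare a few routes:
D → C → G: 4.9+1.1 = 6
D → G: 6.8 = 6.8
The minimum is 6 via D → C → G.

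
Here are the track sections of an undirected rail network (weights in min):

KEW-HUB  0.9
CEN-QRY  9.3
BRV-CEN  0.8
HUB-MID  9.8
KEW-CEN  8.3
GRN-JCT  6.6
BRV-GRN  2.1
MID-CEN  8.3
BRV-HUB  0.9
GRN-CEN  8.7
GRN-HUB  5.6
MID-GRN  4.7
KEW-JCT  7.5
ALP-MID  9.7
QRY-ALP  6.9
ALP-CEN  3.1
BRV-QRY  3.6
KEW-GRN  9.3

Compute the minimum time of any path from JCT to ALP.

12.6 min

Enumerating some paths:
JCT → GRN → HUB → BRV → CEN → ALP: 6.6+5.6+0.9+0.8+3.1 = 17
JCT → GRN → BRV → CEN → ALP: 6.6+2.1+0.8+3.1 = 12.6
JCT → KEW → HUB → BRV → CEN → ALP: 7.5+0.9+0.9+0.8+3.1 = 13.2
Cheapest is JCT → GRN → BRV → CEN → ALP at 12.6 min.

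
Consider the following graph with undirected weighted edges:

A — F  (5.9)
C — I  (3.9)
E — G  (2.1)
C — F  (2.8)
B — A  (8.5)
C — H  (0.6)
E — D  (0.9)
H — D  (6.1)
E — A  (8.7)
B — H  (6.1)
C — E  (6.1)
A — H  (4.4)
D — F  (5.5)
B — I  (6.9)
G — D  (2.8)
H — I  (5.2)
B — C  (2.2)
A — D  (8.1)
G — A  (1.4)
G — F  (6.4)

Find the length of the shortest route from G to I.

Shortest distances from G:
G: 0
A: 1.4  (via G)
E: 2.1  (via G)
D: 2.8  (via G)
H: 5.8  (via A)
C: 6.4  (via H)
F: 6.4  (via G)
B: 8.6  (via C)
I: 10.3  (via C)
Shortest route: G–A–H–C–I = 10.3.

10.3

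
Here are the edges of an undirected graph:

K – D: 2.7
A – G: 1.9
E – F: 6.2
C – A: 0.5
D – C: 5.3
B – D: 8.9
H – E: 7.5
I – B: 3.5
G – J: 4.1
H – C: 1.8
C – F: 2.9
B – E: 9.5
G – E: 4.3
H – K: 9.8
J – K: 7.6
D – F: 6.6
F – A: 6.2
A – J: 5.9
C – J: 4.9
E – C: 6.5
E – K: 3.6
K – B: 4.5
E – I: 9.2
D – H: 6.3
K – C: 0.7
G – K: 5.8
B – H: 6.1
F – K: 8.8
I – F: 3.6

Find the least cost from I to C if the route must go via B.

8.7

Best I to B: I → B costing 3.5
Best B to C: B → K → C costing 5.2
Total via B: 3.5 + 5.2 = 8.7.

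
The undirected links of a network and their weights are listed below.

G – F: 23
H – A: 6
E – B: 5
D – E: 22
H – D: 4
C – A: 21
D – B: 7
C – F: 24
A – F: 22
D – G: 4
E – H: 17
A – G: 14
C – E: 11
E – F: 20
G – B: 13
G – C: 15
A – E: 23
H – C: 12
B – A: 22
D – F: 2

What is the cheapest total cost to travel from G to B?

Candidate routes:
G - B: 13 = 13
G - D - B: 4+7 = 11
The minimum is 11 via G - D - B.

11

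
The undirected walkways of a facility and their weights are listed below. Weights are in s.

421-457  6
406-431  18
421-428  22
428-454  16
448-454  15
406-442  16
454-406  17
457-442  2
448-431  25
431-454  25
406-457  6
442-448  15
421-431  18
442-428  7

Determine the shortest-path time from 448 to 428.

22 s

Shortest distances from 448:
448: 0
442: 15  (via 448)
454: 15  (via 448)
457: 17  (via 442)
428: 22  (via 442)
Shortest route: 448 → 442 → 428 = 22 s.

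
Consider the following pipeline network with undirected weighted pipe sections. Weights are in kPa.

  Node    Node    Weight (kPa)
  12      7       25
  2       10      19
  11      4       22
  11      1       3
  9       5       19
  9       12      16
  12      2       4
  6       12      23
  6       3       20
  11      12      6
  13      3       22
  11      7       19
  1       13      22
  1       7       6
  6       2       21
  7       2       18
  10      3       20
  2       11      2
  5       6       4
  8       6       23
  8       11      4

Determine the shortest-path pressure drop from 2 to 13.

Shortest distances from 2:
2: 0
11: 2  (via 2)
12: 4  (via 2)
1: 5  (via 11)
8: 6  (via 11)
7: 11  (via 1)
10: 19  (via 2)
9: 20  (via 12)
6: 21  (via 2)
4: 24  (via 11)
5: 25  (via 6)
13: 27  (via 1)
Shortest route: 2 → 11 → 1 → 13 = 27 kPa.

27 kPa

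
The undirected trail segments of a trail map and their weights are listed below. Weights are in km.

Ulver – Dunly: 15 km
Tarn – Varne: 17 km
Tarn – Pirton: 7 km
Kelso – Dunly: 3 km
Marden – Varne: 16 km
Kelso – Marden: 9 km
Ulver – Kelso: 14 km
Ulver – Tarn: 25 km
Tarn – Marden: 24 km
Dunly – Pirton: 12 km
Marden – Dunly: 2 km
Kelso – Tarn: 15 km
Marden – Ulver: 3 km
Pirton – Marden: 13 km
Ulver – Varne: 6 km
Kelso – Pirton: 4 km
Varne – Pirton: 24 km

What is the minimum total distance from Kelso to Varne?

14 km

Enumerating some paths:
Kelso–Marden–Ulver–Varne: 9+3+6 = 18
Kelso–Dunly–Marden–Ulver–Varne: 3+2+3+6 = 14
Kelso–Dunly–Marden–Varne: 3+2+16 = 21
Kelso–Ulver–Varne: 14+6 = 20
Cheapest is Kelso–Dunly–Marden–Ulver–Varne at 14 km.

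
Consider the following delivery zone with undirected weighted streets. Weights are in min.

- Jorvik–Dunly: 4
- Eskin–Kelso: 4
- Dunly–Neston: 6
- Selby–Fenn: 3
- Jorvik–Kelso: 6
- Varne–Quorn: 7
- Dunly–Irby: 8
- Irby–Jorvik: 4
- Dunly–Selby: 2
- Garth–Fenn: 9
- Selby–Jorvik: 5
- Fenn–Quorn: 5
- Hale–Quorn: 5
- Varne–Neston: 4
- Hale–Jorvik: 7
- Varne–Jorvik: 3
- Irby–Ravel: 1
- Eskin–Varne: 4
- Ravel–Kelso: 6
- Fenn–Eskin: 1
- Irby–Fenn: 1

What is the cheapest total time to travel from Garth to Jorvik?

14 min

Compare a few routes:
Garth–Fenn–Irby–Jorvik: 9+1+4 = 14
Garth–Fenn–Selby–Dunly–Jorvik: 9+3+2+4 = 18
Garth–Fenn–Selby–Jorvik: 9+3+5 = 17
Garth–Fenn–Eskin–Varne–Jorvik: 9+1+4+3 = 17
Cheapest is Garth–Fenn–Irby–Jorvik at 14 min.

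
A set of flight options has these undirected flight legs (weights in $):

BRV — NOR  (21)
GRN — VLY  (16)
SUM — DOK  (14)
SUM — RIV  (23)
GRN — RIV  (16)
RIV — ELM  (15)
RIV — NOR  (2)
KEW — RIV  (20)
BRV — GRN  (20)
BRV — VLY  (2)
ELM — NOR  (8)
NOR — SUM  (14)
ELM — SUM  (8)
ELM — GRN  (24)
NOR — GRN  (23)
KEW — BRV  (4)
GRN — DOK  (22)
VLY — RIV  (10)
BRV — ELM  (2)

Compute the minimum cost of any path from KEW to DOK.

Enumerating some paths:
KEW - BRV - ELM - SUM - DOK: 4+2+8+14 = 28
KEW - BRV - ELM - NOR - SUM - DOK: 4+2+8+14+14 = 42
Cheapest is KEW - BRV - ELM - SUM - DOK at $28.

$28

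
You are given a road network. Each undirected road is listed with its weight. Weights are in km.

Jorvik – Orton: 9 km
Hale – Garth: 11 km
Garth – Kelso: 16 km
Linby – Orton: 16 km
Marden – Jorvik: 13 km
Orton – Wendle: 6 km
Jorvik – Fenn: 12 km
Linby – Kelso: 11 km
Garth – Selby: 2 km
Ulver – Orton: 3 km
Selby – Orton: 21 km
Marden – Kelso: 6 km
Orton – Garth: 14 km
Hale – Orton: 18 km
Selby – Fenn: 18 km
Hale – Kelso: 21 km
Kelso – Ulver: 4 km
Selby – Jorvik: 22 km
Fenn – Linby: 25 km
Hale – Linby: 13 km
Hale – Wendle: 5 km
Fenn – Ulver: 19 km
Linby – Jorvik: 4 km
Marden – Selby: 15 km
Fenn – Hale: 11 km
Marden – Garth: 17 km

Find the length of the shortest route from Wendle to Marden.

Compare a few routes:
Wendle–Orton–Jorvik–Marden: 6+9+13 = 28
Wendle–Hale–Kelso–Marden: 5+21+6 = 32
Wendle–Orton–Ulver–Kelso–Marden: 6+3+4+6 = 19
Cheapest is Wendle–Orton–Ulver–Kelso–Marden at 19 km.

19 km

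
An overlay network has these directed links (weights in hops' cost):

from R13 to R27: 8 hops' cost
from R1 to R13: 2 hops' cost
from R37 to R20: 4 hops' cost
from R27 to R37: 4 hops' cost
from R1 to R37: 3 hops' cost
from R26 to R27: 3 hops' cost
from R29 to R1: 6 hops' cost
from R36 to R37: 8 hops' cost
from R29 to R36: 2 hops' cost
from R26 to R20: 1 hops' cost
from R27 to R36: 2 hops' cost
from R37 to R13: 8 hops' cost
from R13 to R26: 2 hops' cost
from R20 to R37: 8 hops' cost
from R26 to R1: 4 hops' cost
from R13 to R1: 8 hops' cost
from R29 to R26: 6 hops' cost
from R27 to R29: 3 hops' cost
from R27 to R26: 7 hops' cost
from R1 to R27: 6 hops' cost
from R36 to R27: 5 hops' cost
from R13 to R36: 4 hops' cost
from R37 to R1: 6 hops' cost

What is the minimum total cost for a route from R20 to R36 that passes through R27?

Shortest R20→R27: R20 → R37 → R1 → R27 = 20
Shortest R27→R36: R27 → R36 = 2
Total via R27: 20 + 2 = 22 hops' cost.

22 hops' cost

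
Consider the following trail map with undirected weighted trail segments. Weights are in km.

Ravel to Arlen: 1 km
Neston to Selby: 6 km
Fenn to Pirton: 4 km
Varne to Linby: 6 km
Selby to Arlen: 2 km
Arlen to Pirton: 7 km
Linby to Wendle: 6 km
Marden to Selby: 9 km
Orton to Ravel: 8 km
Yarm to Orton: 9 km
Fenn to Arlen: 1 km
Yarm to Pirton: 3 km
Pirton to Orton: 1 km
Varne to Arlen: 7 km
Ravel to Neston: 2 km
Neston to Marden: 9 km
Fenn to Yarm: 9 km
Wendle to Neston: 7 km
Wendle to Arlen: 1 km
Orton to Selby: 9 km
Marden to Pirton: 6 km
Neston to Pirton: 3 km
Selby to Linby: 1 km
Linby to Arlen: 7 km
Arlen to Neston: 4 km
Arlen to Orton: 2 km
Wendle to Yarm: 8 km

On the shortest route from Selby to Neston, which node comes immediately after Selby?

Arlen

Compare a few routes:
Selby - Arlen - Ravel - Neston: 2+1+2 = 5
Selby - Neston: 6 = 6
Selby - Arlen - Orton - Pirton - Neston: 2+2+1+3 = 8
Selby - Arlen - Neston: 2+4 = 6
The minimum is 5 km via Selby - Arlen - Ravel - Neston.
So from Selby the first move is to Arlen.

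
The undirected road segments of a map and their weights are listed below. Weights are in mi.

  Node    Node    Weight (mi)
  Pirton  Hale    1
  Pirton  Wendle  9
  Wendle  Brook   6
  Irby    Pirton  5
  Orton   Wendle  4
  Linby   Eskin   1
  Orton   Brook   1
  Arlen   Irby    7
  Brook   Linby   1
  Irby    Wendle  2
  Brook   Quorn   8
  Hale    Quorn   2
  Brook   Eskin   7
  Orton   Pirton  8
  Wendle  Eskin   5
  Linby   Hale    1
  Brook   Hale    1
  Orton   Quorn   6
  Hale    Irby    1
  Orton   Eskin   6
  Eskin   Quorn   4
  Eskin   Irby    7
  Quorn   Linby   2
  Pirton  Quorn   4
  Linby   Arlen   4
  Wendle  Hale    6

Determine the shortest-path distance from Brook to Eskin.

2 mi

Candidate routes:
Brook–Linby–Eskin: 1+1 = 2
Brook–Hale–Linby–Eskin: 1+1+1 = 3
The minimum is 2 mi via Brook–Linby–Eskin.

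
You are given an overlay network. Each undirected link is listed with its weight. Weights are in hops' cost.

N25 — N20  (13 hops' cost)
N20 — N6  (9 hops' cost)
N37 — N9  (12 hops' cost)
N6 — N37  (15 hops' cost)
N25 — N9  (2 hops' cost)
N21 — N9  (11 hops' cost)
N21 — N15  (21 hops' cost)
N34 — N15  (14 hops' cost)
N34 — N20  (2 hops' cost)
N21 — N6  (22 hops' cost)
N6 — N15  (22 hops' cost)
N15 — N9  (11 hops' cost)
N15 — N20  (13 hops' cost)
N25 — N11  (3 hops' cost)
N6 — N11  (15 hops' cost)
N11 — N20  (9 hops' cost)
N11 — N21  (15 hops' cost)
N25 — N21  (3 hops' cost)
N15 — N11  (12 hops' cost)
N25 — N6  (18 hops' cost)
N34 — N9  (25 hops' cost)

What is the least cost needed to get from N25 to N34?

14 hops' cost

Running Dijkstra from N25:
N25: 0
N9: 2  (via N25)
N11: 3  (via N25)
N21: 3  (via N25)
N20: 12  (via N11)
N15: 13  (via N9)
N34: 14  (via N20)
Shortest route: N25 → N11 → N20 → N34 = 14 hops' cost.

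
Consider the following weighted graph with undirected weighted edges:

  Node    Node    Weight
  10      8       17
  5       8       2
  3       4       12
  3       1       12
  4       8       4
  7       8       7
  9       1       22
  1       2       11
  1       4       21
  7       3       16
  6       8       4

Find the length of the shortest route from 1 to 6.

29

Running Dijkstra from 1:
1: 0
2: 11  (via 1)
3: 12  (via 1)
4: 21  (via 1)
9: 22  (via 1)
8: 25  (via 4)
5: 27  (via 8)
7: 28  (via 3)
6: 29  (via 8)
Shortest route: 1–4–8–6 = 29.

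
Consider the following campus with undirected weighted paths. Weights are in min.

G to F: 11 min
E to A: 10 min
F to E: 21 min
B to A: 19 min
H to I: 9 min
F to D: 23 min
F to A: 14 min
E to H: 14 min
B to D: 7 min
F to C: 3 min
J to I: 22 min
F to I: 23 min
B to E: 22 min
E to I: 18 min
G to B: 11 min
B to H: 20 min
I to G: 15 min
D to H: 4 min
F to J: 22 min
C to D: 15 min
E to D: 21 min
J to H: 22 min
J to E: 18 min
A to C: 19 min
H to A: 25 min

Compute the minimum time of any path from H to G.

22 min

Shortest distances from H:
H: 0
D: 4  (via H)
I: 9  (via H)
B: 11  (via D)
E: 14  (via H)
C: 19  (via D)
F: 22  (via C)
G: 22  (via B)
Shortest route: H → D → B → G = 22 min.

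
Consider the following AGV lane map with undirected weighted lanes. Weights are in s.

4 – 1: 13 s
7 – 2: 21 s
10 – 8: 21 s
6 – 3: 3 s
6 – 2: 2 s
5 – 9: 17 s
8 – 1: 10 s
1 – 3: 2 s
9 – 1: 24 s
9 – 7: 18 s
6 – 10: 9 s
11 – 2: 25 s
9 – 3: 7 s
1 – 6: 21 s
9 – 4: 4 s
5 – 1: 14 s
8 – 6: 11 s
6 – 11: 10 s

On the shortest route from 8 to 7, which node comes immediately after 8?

6

Candidate routes:
8 - 1 - 3 - 9 - 7: 10+2+7+18 = 37
8 - 6 - 2 - 7: 11+2+21 = 34
Cheapest is 8 - 6 - 2 - 7 at 34 s.
So from 8 the first move is to 6.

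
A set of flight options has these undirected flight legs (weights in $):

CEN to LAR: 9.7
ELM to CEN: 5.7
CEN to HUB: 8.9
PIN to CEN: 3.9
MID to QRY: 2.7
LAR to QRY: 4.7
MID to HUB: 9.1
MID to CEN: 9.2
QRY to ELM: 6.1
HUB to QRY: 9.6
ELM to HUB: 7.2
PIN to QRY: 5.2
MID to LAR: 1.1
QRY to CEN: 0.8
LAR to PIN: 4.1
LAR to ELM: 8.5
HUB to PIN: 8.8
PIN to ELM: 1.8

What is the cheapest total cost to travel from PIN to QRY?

$4.7

Running Dijkstra from PIN:
PIN: 0
ELM: 1.8  (via PIN)
CEN: 3.9  (via PIN)
LAR: 4.1  (via PIN)
QRY: 4.7  (via CEN)
Shortest route: PIN → CEN → QRY = $4.7.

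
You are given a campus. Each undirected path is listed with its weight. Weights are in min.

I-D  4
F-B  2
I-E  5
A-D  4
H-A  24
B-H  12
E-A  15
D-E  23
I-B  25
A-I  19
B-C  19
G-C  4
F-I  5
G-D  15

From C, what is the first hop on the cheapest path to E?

G

Candidate routes:
C - B - F - I - E: 19+2+5+5 = 31
C - G - D - A - E: 4+15+4+15 = 38
C - G - D - I - E: 4+15+4+5 = 28
Cheapest is C - G - D - I - E at 28 min.
So from C the first move is to G.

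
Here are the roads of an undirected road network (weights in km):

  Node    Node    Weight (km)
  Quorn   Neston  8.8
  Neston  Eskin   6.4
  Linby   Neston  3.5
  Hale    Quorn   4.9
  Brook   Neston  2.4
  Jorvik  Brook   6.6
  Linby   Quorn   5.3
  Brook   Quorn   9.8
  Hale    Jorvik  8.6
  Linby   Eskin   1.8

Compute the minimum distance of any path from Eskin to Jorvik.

Compare a few routes:
Eskin–Linby–Quorn–Hale–Jorvik: 1.8+5.3+4.9+8.6 = 20.6
Eskin–Linby–Neston–Brook–Jorvik: 1.8+3.5+2.4+6.6 = 14.3
Eskin–Neston–Brook–Jorvik: 6.4+2.4+6.6 = 15.4
The minimum is 14.3 km via Eskin–Linby–Neston–Brook–Jorvik.

14.3 km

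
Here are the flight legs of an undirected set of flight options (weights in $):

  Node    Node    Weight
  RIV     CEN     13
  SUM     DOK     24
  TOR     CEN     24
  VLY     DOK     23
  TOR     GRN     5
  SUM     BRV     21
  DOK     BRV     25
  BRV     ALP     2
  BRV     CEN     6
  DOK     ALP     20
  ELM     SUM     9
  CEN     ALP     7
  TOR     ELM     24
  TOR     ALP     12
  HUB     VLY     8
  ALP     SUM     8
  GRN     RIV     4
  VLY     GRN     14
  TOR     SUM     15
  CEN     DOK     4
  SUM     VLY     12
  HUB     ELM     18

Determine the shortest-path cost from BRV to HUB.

Candidate routes:
BRV - ALP - SUM - ELM - HUB: 2+8+9+18 = 37
BRV - SUM - VLY - HUB: 21+12+8 = 41
BRV - ALP - SUM - VLY - HUB: 2+8+12+8 = 30
The minimum is $30 via BRV - ALP - SUM - VLY - HUB.

$30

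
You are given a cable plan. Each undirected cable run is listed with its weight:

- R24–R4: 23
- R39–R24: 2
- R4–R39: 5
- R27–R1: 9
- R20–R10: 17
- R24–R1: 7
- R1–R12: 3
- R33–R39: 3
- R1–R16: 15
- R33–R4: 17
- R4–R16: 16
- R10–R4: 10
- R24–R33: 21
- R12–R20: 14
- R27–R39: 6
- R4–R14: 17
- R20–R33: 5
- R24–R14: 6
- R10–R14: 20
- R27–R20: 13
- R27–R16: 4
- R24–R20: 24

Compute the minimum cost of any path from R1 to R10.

Running Dijkstra from R1:
R1: 0
R12: 3  (via R1)
R24: 7  (via R1)
R39: 9  (via R24)
R27: 9  (via R1)
R33: 12  (via R39)
R16: 13  (via R27)
R14: 13  (via R24)
R4: 14  (via R39)
R20: 17  (via R12)
R10: 24  (via R4)
Shortest route: R1 → R24 → R39 → R4 → R10 = 24.

24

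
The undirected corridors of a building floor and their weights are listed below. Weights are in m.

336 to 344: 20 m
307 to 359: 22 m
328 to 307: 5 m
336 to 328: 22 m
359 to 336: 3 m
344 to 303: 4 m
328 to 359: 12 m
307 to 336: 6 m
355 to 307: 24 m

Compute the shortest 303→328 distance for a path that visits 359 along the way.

Best 303 to 359: 303 → 344 → 336 → 359 costing 27
Shortest 359→328: 359 → 328 = 12
Total via 359: 27 + 12 = 39 m.

39 m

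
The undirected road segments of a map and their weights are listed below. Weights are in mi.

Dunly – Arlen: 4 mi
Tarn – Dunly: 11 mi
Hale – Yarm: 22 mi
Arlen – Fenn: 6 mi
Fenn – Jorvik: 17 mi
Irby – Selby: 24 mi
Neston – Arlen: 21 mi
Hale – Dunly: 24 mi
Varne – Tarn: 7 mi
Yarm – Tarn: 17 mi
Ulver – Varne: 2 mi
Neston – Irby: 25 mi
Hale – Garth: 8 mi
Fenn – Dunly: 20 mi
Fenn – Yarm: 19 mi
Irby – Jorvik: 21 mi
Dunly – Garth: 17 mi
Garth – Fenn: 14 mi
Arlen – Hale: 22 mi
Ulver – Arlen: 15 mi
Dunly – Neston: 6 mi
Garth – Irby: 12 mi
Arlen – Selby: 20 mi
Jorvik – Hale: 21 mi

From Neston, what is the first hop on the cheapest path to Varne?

Dunly

Enumerating some paths:
Neston → Dunly → Arlen → Ulver → Varne: 6+4+15+2 = 27
Neston → Arlen → Ulver → Varne: 21+15+2 = 38
Neston → Dunly → Tarn → Varne: 6+11+7 = 24
Cheapest is Neston → Dunly → Tarn → Varne at 24 mi.
So from Neston the first move is to Dunly.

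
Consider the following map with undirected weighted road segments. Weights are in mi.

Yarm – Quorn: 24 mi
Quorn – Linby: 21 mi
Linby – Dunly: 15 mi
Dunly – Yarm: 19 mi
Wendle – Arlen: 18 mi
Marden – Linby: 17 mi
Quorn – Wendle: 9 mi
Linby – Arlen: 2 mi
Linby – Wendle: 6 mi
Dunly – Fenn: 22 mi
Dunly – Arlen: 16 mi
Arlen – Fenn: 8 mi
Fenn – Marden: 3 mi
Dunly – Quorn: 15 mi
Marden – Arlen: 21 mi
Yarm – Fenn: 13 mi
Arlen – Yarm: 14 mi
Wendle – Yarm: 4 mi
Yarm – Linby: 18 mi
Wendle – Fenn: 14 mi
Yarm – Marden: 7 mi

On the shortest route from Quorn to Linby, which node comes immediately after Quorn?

Candidate routes:
Quorn–Wendle–Linby: 9+6 = 15
Quorn–Linby: 21 = 21
Cheapest is Quorn–Wendle–Linby at 15 mi.
So from Quorn the first move is to Wendle.

Wendle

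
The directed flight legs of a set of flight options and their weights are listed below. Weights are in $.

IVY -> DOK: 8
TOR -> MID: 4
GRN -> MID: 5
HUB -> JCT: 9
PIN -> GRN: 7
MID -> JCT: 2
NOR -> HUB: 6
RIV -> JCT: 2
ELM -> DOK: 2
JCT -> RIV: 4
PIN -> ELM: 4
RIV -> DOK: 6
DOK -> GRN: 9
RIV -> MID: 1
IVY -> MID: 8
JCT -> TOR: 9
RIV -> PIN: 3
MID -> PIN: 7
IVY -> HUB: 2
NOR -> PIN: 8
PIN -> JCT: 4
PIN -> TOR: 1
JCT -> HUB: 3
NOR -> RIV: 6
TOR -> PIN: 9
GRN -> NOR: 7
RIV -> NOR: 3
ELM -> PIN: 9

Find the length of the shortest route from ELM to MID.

$14

Compare a few routes:
ELM → PIN → TOR → MID: 9+1+4 = 14
ELM → DOK → GRN → MID: 2+9+5 = 16
Cheapest is ELM → PIN → TOR → MID at $14.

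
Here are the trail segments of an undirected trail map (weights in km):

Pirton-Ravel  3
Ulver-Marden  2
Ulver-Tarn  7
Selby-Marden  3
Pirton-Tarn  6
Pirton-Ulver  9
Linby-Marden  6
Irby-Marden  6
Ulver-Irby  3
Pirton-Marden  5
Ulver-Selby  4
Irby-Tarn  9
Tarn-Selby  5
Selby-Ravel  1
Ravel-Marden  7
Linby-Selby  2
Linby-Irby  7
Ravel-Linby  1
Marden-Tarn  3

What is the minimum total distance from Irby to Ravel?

Settle nodes by increasing distance from Irby:
Irby: 0
Ulver: 3  (via Irby)
Marden: 5  (via Ulver)
Linby: 7  (via Irby)
Selby: 7  (via Ulver)
Tarn: 8  (via Marden)
Ravel: 8  (via Linby)
Shortest route: Irby–Linby–Ravel = 8 km.

8 km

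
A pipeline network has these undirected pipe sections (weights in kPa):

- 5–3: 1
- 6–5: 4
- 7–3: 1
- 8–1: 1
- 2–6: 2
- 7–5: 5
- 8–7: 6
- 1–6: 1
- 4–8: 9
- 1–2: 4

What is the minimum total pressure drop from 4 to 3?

Settle nodes by increasing distance from 4:
4: 0
8: 9  (via 4)
1: 10  (via 8)
6: 11  (via 1)
2: 13  (via 6)
5: 15  (via 6)
7: 15  (via 8)
3: 16  (via 5)
Shortest route: 4–8–1–6–5–3 = 16 kPa.

16 kPa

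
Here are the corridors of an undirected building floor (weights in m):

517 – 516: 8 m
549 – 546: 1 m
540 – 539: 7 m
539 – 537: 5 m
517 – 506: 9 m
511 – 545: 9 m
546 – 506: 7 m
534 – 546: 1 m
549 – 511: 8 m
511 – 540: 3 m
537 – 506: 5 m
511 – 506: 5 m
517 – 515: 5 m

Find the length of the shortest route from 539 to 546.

Settle nodes by increasing distance from 539:
539: 0
537: 5  (via 539)
540: 7  (via 539)
506: 10  (via 537)
511: 10  (via 540)
546: 17  (via 506)
Shortest route: 539–537–506–546 = 17 m.

17 m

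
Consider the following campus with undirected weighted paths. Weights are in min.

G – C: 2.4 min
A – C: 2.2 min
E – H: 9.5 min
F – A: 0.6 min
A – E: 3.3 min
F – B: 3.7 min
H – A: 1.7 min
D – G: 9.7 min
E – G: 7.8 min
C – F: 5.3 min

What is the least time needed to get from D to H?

16 min

Compare a few routes:
D - G - C - A - H: 9.7+2.4+2.2+1.7 = 16
D - G - C - F - A - H: 9.7+2.4+5.3+0.6+1.7 = 19.7
The minimum is 16 min via D - G - C - A - H.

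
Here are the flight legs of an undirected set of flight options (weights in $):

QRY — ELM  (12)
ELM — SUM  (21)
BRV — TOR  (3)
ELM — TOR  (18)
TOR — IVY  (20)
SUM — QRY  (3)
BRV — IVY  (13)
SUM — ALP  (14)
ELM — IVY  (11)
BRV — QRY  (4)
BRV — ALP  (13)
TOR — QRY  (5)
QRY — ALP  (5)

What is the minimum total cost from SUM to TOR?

$8

Candidate routes:
SUM–QRY–BRV–TOR: 3+4+3 = 10
SUM–QRY–TOR: 3+5 = 8
Cheapest is SUM–QRY–TOR at $8.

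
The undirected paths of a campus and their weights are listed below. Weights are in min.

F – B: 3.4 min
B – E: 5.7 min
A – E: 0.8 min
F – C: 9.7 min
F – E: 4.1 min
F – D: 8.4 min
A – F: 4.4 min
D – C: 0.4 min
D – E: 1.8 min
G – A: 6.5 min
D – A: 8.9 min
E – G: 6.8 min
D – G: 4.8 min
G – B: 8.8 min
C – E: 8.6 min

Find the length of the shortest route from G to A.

Enumerating some paths:
G → D → E → A: 4.8+1.8+0.8 = 7.4
G → A: 6.5 = 6.5
Cheapest is G → A at 6.5 min.

6.5 min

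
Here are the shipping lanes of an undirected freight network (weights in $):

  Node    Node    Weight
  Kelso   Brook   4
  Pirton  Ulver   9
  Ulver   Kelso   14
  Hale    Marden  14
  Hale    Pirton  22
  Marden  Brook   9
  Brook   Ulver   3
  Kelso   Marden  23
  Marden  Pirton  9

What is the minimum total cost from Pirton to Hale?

Compare a few routes:
Pirton–Hale: 22 = 22
Pirton–Marden–Hale: 9+14 = 23
The minimum is $22 via Pirton–Hale.

$22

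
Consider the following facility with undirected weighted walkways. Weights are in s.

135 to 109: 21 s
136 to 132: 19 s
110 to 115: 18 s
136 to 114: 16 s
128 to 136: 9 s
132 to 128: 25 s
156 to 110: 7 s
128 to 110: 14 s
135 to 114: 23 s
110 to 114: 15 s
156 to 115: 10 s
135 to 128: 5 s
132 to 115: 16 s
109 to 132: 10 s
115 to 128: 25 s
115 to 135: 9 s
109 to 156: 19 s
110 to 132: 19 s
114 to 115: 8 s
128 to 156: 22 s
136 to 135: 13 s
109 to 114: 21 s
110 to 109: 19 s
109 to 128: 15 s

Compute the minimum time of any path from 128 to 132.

Enumerating some paths:
128 → 132: 25 = 25
128 → 135 → 115 → 132: 5+9+16 = 30
128 → 136 → 132: 9+19 = 28
Cheapest is 128 → 132 at 25 s.

25 s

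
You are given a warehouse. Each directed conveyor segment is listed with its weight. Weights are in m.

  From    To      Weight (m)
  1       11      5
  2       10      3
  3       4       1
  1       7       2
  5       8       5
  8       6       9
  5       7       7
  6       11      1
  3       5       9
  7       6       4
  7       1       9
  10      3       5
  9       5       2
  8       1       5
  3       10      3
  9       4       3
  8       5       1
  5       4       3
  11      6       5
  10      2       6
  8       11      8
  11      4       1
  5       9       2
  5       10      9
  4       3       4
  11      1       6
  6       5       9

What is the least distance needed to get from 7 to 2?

Running Dijkstra from 7:
7: 0
6: 4  (via 7)
11: 5  (via 6)
4: 6  (via 11)
1: 9  (via 7)
3: 10  (via 4)
5: 13  (via 6)
10: 13  (via 3)
9: 15  (via 5)
8: 18  (via 5)
2: 19  (via 10)
Shortest route: 7–6–11–4–3–10–2 = 19 m.

19 m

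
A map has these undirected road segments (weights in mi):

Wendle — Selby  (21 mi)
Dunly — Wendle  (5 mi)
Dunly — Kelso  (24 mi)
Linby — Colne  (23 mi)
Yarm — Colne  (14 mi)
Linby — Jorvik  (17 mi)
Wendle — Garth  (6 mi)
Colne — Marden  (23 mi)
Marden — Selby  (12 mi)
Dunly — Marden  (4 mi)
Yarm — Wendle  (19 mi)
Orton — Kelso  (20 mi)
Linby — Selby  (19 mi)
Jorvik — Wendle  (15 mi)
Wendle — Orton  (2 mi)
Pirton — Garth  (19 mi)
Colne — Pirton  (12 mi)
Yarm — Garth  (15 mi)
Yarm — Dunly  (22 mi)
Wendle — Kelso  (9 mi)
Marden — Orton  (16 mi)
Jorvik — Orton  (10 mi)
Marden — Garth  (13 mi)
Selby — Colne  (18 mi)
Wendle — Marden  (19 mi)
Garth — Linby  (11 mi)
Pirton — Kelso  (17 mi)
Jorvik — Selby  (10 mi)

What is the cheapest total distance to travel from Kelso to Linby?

26 mi

Running Dijkstra from Kelso:
Kelso: 0
Wendle: 9  (via Kelso)
Orton: 11  (via Wendle)
Dunly: 14  (via Wendle)
Garth: 15  (via Wendle)
Pirton: 17  (via Kelso)
Marden: 18  (via Dunly)
Jorvik: 21  (via Orton)
Linby: 26  (via Garth)
Shortest route: Kelso–Wendle–Garth–Linby = 26 mi.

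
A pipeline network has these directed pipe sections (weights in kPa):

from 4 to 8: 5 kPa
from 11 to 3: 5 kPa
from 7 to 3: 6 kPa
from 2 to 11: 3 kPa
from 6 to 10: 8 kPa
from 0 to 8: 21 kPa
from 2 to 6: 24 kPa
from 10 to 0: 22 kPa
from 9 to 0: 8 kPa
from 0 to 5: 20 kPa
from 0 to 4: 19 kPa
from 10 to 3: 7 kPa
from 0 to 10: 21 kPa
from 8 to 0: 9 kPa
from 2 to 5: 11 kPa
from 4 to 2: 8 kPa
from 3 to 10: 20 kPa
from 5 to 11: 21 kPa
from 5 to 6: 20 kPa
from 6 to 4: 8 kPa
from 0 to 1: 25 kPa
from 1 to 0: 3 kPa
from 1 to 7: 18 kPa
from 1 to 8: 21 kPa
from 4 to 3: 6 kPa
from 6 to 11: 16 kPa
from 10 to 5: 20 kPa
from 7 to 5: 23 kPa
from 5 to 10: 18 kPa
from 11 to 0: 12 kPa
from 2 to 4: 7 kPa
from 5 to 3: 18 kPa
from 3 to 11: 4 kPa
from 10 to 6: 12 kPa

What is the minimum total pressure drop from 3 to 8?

Running Dijkstra from 3:
3: 0
11: 4  (via 3)
0: 16  (via 11)
10: 20  (via 3)
6: 32  (via 10)
4: 35  (via 0)
5: 36  (via 0)
8: 37  (via 0)
Shortest route: 3–11–0–8 = 37 kPa.

37 kPa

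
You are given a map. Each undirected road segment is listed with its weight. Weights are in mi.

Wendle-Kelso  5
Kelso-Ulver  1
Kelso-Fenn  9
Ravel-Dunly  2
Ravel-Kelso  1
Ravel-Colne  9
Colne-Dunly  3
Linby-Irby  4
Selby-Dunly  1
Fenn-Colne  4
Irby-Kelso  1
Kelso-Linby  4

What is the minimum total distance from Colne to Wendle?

Shortest distances from Colne:
Colne: 0
Dunly: 3  (via Colne)
Selby: 4  (via Dunly)
Fenn: 4  (via Colne)
Ravel: 5  (via Dunly)
Kelso: 6  (via Ravel)
Ulver: 7  (via Kelso)
Irby: 7  (via Kelso)
Linby: 10  (via Kelso)
Wendle: 11  (via Kelso)
Shortest route: Colne–Dunly–Ravel–Kelso–Wendle = 11 mi.

11 mi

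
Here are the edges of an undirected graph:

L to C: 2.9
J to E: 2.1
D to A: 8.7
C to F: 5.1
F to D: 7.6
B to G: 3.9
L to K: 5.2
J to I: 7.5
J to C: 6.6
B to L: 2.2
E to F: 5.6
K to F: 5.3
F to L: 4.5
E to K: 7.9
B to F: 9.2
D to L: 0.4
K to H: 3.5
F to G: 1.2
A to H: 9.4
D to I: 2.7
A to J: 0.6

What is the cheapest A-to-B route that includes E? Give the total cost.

Best A to E: A–J–E costing 2.7
Shortest E→B: E–F–G–B = 10.7
Total via E: 2.7 + 10.7 = 13.4.

13.4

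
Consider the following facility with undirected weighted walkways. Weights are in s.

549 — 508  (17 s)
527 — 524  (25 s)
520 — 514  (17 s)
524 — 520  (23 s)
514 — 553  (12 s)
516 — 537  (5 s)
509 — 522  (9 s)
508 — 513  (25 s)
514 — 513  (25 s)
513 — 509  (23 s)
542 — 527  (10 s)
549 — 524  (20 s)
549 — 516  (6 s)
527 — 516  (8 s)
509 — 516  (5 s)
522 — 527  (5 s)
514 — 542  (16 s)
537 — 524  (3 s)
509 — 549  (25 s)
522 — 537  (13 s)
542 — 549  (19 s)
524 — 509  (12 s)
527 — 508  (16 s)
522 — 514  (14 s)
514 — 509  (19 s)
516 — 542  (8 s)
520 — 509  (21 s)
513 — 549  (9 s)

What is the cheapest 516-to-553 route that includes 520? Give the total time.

55 s

Shortest 516→520: 516–509–520 = 26
Shortest 520→553: 520–514–553 = 29
Total via 520: 26 + 29 = 55 s.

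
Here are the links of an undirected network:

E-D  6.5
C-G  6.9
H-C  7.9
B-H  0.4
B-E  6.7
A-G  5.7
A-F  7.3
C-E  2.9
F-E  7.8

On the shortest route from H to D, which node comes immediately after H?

B

Compare a few routes:
H - B - E - D: 0.4+6.7+6.5 = 13.6
H - C - E - D: 7.9+2.9+6.5 = 17.3
Cheapest is H - B - E - D at 13.6.
So from H the first move is to B.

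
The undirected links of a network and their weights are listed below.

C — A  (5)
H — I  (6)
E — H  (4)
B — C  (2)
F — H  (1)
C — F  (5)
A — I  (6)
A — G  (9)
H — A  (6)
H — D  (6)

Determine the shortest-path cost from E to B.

Shortest distances from E:
E: 0
H: 4  (via E)
F: 5  (via H)
A: 10  (via H)
C: 10  (via F)
D: 10  (via H)
I: 10  (via H)
B: 12  (via C)
Shortest route: E–H–F–C–B = 12.

12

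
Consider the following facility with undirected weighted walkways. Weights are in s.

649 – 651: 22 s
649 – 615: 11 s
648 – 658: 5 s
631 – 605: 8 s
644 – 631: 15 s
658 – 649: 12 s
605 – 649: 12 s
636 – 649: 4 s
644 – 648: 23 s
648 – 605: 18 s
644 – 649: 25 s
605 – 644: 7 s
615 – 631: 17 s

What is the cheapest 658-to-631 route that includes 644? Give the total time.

43 s

Shortest 658→644: 658–648–644 = 28
Shortest 644→631: 644–631 = 15
Total via 644: 28 + 15 = 43 s.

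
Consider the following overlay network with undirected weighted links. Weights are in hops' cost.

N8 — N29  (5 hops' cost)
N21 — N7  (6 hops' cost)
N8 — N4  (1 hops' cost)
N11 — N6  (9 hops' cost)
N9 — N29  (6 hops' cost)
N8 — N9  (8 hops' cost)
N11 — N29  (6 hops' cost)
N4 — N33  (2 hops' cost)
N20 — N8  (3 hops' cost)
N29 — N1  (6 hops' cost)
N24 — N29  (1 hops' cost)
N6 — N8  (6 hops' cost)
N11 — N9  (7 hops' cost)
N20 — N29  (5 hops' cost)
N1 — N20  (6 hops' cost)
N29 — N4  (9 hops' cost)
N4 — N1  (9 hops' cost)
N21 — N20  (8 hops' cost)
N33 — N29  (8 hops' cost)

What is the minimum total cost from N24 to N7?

Running Dijkstra from N24:
N24: 0
N29: 1  (via N24)
N20: 6  (via N29)
N8: 6  (via N29)
N1: 7  (via N29)
N11: 7  (via N29)
N4: 7  (via N8)
N9: 7  (via N29)
N33: 9  (via N29)
N6: 12  (via N8)
N21: 14  (via N20)
N7: 20  (via N21)
Shortest route: N24–N29–N20–N21–N7 = 20 hops' cost.

20 hops' cost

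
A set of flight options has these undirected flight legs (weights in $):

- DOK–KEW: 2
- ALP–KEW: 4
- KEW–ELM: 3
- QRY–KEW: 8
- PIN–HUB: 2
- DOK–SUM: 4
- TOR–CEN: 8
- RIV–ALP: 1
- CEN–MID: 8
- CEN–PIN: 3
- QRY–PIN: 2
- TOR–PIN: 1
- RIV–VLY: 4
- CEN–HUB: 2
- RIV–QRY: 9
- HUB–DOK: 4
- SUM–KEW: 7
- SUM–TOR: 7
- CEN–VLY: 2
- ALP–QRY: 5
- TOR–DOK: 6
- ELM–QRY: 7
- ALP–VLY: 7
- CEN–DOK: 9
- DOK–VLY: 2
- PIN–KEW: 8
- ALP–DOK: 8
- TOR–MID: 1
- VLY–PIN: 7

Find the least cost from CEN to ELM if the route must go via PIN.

$12

Best CEN to PIN: CEN–PIN costing 3
Best PIN to ELM: PIN–QRY–ELM costing 9
Total via PIN: 3 + 9 = $12.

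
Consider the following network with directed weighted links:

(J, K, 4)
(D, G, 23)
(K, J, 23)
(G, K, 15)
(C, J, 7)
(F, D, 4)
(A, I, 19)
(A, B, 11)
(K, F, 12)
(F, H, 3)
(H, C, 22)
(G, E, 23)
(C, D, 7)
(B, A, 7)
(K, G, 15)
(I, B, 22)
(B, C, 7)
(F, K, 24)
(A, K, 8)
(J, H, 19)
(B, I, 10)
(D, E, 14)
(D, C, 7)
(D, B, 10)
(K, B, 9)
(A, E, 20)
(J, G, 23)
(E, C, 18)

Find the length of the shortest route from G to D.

Enumerating some paths:
G - K - F - D: 15+12+4 = 31
G - E - C - D: 23+18+7 = 48
G - K - F - H - C - D: 15+12+3+22+7 = 59
G - K - B - C - D: 15+9+7+7 = 38
Cheapest is G - K - F - D at 31.

31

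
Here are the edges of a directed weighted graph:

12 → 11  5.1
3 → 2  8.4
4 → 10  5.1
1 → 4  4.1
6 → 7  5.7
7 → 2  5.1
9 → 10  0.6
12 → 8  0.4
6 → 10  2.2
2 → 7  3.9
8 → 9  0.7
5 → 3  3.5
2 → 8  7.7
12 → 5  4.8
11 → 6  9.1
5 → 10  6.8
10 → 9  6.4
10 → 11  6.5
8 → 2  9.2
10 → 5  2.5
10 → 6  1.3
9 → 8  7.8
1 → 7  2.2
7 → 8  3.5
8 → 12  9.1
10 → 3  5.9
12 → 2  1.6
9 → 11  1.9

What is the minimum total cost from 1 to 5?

9.5

Compare a few routes:
1 - 7 - 8 - 9 - 10 - 5: 2.2+3.5+0.7+0.6+2.5 = 9.5
1 - 7 - 2 - 8 - 9 - 10 - 5: 2.2+5.1+7.7+0.7+0.6+2.5 = 18.8
1 - 4 - 10 - 5: 4.1+5.1+2.5 = 11.7
1 - 7 - 8 - 12 - 5: 2.2+3.5+9.1+4.8 = 19.6
The minimum is 9.5 via 1 - 7 - 8 - 9 - 10 - 5.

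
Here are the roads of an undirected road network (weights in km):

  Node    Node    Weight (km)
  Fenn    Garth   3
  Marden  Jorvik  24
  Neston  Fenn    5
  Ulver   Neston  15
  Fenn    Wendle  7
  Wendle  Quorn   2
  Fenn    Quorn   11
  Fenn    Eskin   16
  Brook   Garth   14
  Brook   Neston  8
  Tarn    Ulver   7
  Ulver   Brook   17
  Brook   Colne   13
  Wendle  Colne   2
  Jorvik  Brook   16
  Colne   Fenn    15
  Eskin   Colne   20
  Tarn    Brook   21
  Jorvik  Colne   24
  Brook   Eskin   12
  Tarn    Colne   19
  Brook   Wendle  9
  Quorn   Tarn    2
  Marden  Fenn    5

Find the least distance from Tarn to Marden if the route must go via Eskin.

46 km

Shortest Tarn→Eskin: Tarn → Quorn → Wendle → Brook → Eskin = 25
Shortest Eskin→Marden: Eskin → Fenn → Marden = 21
Total via Eskin: 25 + 21 = 46 km.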